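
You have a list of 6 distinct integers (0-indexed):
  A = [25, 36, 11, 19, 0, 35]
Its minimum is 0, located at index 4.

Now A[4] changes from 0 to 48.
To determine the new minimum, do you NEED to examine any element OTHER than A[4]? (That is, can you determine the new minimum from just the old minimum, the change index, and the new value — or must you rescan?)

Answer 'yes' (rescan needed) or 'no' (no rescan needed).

Old min = 0 at index 4
Change at index 4: 0 -> 48
Index 4 WAS the min and new value 48 > old min 0. Must rescan other elements to find the new min.
Needs rescan: yes

Answer: yes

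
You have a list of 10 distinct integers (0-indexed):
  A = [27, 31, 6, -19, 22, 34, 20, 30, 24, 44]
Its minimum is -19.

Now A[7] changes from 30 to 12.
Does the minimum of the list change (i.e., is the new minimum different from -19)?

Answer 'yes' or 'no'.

Old min = -19
Change: A[7] 30 -> 12
Changed element was NOT the min; min changes only if 12 < -19.
New min = -19; changed? no

Answer: no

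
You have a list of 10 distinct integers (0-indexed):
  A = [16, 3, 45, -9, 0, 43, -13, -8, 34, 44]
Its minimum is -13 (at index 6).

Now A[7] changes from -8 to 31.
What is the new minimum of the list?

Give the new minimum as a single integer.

Answer: -13

Derivation:
Old min = -13 (at index 6)
Change: A[7] -8 -> 31
Changed element was NOT the old min.
  New min = min(old_min, new_val) = min(-13, 31) = -13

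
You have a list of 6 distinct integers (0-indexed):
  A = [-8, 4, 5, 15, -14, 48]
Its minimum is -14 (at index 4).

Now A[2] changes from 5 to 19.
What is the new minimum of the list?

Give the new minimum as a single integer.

Answer: -14

Derivation:
Old min = -14 (at index 4)
Change: A[2] 5 -> 19
Changed element was NOT the old min.
  New min = min(old_min, new_val) = min(-14, 19) = -14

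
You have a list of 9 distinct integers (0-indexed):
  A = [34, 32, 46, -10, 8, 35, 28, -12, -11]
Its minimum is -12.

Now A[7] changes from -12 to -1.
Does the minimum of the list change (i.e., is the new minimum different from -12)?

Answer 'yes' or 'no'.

Answer: yes

Derivation:
Old min = -12
Change: A[7] -12 -> -1
Changed element was the min; new min must be rechecked.
New min = -11; changed? yes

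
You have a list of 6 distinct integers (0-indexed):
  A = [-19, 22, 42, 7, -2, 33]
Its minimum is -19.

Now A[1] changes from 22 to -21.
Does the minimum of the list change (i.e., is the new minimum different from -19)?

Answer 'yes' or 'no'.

Old min = -19
Change: A[1] 22 -> -21
Changed element was NOT the min; min changes only if -21 < -19.
New min = -21; changed? yes

Answer: yes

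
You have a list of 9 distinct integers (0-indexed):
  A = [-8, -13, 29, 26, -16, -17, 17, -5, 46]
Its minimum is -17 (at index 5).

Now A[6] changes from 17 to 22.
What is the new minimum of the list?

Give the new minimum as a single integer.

Answer: -17

Derivation:
Old min = -17 (at index 5)
Change: A[6] 17 -> 22
Changed element was NOT the old min.
  New min = min(old_min, new_val) = min(-17, 22) = -17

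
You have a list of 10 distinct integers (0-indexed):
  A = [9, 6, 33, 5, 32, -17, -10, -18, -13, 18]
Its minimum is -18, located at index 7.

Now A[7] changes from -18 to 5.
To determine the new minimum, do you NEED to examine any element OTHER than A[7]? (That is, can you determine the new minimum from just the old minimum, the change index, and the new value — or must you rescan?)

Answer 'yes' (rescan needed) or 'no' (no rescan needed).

Old min = -18 at index 7
Change at index 7: -18 -> 5
Index 7 WAS the min and new value 5 > old min -18. Must rescan other elements to find the new min.
Needs rescan: yes

Answer: yes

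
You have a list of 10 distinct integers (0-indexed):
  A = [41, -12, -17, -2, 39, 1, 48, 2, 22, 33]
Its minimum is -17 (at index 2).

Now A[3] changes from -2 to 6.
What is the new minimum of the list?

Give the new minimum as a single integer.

Answer: -17

Derivation:
Old min = -17 (at index 2)
Change: A[3] -2 -> 6
Changed element was NOT the old min.
  New min = min(old_min, new_val) = min(-17, 6) = -17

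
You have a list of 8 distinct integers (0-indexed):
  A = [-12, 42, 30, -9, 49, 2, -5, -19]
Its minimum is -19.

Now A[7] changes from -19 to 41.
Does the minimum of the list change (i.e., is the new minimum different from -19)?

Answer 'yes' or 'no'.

Answer: yes

Derivation:
Old min = -19
Change: A[7] -19 -> 41
Changed element was the min; new min must be rechecked.
New min = -12; changed? yes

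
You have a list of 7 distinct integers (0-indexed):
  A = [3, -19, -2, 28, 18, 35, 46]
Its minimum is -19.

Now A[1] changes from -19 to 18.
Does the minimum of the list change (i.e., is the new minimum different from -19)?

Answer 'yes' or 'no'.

Answer: yes

Derivation:
Old min = -19
Change: A[1] -19 -> 18
Changed element was the min; new min must be rechecked.
New min = -2; changed? yes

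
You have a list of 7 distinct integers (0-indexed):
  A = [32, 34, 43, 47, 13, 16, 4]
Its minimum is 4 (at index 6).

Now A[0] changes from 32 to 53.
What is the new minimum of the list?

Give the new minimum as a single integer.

Old min = 4 (at index 6)
Change: A[0] 32 -> 53
Changed element was NOT the old min.
  New min = min(old_min, new_val) = min(4, 53) = 4

Answer: 4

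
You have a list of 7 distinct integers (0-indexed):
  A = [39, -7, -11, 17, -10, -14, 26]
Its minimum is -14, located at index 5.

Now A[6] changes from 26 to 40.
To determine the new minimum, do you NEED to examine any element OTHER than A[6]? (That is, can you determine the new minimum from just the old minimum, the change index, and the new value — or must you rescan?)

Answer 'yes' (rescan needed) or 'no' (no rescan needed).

Answer: no

Derivation:
Old min = -14 at index 5
Change at index 6: 26 -> 40
Index 6 was NOT the min. New min = min(-14, 40). No rescan of other elements needed.
Needs rescan: no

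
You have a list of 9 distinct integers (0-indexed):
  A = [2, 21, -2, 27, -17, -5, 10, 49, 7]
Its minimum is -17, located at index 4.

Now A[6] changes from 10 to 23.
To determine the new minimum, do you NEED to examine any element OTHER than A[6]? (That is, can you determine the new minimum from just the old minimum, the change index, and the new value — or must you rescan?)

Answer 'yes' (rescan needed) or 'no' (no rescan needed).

Old min = -17 at index 4
Change at index 6: 10 -> 23
Index 6 was NOT the min. New min = min(-17, 23). No rescan of other elements needed.
Needs rescan: no

Answer: no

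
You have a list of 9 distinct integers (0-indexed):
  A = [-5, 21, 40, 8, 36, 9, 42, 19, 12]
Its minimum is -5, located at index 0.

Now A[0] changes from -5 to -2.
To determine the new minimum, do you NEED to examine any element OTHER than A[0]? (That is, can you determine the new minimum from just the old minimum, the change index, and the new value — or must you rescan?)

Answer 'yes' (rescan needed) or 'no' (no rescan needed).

Old min = -5 at index 0
Change at index 0: -5 -> -2
Index 0 WAS the min and new value -2 > old min -5. Must rescan other elements to find the new min.
Needs rescan: yes

Answer: yes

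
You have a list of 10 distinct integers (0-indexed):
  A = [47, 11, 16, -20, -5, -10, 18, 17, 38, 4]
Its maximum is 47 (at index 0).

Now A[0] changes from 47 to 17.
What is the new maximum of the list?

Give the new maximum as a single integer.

Old max = 47 (at index 0)
Change: A[0] 47 -> 17
Changed element WAS the max -> may need rescan.
  Max of remaining elements: 38
  New max = max(17, 38) = 38

Answer: 38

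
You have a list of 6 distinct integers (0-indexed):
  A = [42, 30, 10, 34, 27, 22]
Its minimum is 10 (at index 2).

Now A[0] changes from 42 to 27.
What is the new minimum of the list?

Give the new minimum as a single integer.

Old min = 10 (at index 2)
Change: A[0] 42 -> 27
Changed element was NOT the old min.
  New min = min(old_min, new_val) = min(10, 27) = 10

Answer: 10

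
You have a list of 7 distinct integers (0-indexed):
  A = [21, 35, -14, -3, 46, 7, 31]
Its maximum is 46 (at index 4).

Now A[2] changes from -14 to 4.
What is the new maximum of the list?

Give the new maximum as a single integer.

Old max = 46 (at index 4)
Change: A[2] -14 -> 4
Changed element was NOT the old max.
  New max = max(old_max, new_val) = max(46, 4) = 46

Answer: 46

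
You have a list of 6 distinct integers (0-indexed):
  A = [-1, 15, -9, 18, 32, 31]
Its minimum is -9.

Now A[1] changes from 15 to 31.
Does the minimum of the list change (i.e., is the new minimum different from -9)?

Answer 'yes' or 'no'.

Old min = -9
Change: A[1] 15 -> 31
Changed element was NOT the min; min changes only if 31 < -9.
New min = -9; changed? no

Answer: no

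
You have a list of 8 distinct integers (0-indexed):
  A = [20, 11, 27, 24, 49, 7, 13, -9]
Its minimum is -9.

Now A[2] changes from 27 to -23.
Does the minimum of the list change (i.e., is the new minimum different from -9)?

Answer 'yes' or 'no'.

Old min = -9
Change: A[2] 27 -> -23
Changed element was NOT the min; min changes only if -23 < -9.
New min = -23; changed? yes

Answer: yes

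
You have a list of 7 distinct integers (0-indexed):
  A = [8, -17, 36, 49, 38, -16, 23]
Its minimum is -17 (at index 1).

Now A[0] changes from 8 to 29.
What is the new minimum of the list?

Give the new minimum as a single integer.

Answer: -17

Derivation:
Old min = -17 (at index 1)
Change: A[0] 8 -> 29
Changed element was NOT the old min.
  New min = min(old_min, new_val) = min(-17, 29) = -17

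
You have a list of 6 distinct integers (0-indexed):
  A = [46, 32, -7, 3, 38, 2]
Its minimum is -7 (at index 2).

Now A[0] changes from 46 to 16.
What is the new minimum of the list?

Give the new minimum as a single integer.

Old min = -7 (at index 2)
Change: A[0] 46 -> 16
Changed element was NOT the old min.
  New min = min(old_min, new_val) = min(-7, 16) = -7

Answer: -7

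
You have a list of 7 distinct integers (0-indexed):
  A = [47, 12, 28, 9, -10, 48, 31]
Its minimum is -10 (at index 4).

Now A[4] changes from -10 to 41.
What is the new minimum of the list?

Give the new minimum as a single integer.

Old min = -10 (at index 4)
Change: A[4] -10 -> 41
Changed element WAS the min. Need to check: is 41 still <= all others?
  Min of remaining elements: 9
  New min = min(41, 9) = 9

Answer: 9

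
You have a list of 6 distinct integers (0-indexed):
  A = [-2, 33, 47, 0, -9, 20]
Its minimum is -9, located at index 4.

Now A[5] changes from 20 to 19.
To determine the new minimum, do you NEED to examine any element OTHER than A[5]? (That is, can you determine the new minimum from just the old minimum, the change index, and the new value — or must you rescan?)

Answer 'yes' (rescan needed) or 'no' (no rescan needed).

Answer: no

Derivation:
Old min = -9 at index 4
Change at index 5: 20 -> 19
Index 5 was NOT the min. New min = min(-9, 19). No rescan of other elements needed.
Needs rescan: no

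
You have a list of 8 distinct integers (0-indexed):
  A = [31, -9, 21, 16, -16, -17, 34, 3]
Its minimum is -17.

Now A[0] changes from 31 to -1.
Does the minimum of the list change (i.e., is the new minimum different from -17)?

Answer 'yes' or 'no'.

Old min = -17
Change: A[0] 31 -> -1
Changed element was NOT the min; min changes only if -1 < -17.
New min = -17; changed? no

Answer: no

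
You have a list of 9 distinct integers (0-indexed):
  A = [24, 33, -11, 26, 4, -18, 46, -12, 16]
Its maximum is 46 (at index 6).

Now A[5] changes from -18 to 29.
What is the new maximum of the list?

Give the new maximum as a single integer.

Answer: 46

Derivation:
Old max = 46 (at index 6)
Change: A[5] -18 -> 29
Changed element was NOT the old max.
  New max = max(old_max, new_val) = max(46, 29) = 46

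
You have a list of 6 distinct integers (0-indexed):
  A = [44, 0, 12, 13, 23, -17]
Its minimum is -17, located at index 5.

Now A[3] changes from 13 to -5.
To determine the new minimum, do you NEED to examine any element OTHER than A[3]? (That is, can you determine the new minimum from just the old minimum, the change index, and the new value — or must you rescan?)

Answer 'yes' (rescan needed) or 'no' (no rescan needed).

Answer: no

Derivation:
Old min = -17 at index 5
Change at index 3: 13 -> -5
Index 3 was NOT the min. New min = min(-17, -5). No rescan of other elements needed.
Needs rescan: no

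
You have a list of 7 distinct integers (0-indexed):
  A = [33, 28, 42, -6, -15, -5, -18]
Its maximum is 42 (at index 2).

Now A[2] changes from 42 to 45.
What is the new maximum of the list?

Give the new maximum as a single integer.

Old max = 42 (at index 2)
Change: A[2] 42 -> 45
Changed element WAS the max -> may need rescan.
  Max of remaining elements: 33
  New max = max(45, 33) = 45

Answer: 45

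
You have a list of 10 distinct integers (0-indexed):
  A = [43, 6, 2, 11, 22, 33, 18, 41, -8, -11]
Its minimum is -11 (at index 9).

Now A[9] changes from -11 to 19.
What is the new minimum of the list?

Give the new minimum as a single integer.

Old min = -11 (at index 9)
Change: A[9] -11 -> 19
Changed element WAS the min. Need to check: is 19 still <= all others?
  Min of remaining elements: -8
  New min = min(19, -8) = -8

Answer: -8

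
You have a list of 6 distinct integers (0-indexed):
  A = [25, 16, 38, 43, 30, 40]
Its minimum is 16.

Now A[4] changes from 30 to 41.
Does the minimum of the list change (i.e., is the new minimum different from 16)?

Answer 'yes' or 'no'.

Answer: no

Derivation:
Old min = 16
Change: A[4] 30 -> 41
Changed element was NOT the min; min changes only if 41 < 16.
New min = 16; changed? no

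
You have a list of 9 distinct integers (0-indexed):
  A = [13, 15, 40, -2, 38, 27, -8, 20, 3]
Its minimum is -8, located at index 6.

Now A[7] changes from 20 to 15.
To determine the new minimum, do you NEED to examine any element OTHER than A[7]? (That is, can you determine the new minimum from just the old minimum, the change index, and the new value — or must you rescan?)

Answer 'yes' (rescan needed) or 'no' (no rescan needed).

Old min = -8 at index 6
Change at index 7: 20 -> 15
Index 7 was NOT the min. New min = min(-8, 15). No rescan of other elements needed.
Needs rescan: no

Answer: no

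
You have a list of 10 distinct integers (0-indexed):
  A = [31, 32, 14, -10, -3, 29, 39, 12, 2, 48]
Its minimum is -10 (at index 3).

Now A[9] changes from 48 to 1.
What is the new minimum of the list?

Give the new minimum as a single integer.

Answer: -10

Derivation:
Old min = -10 (at index 3)
Change: A[9] 48 -> 1
Changed element was NOT the old min.
  New min = min(old_min, new_val) = min(-10, 1) = -10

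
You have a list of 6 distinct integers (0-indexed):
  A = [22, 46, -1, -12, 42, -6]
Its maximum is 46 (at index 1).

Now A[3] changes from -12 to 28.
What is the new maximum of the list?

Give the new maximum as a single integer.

Answer: 46

Derivation:
Old max = 46 (at index 1)
Change: A[3] -12 -> 28
Changed element was NOT the old max.
  New max = max(old_max, new_val) = max(46, 28) = 46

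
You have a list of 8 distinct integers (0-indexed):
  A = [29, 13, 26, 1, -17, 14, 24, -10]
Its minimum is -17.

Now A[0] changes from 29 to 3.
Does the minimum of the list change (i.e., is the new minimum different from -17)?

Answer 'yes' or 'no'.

Answer: no

Derivation:
Old min = -17
Change: A[0] 29 -> 3
Changed element was NOT the min; min changes only if 3 < -17.
New min = -17; changed? no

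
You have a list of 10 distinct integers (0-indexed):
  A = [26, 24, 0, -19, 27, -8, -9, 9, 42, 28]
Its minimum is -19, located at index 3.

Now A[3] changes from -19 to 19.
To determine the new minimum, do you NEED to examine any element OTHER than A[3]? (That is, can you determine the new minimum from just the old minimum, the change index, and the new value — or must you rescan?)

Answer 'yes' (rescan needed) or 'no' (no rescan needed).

Answer: yes

Derivation:
Old min = -19 at index 3
Change at index 3: -19 -> 19
Index 3 WAS the min and new value 19 > old min -19. Must rescan other elements to find the new min.
Needs rescan: yes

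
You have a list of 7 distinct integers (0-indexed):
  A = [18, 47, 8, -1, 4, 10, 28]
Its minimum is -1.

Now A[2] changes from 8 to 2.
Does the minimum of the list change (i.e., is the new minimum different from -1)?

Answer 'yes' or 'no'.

Old min = -1
Change: A[2] 8 -> 2
Changed element was NOT the min; min changes only if 2 < -1.
New min = -1; changed? no

Answer: no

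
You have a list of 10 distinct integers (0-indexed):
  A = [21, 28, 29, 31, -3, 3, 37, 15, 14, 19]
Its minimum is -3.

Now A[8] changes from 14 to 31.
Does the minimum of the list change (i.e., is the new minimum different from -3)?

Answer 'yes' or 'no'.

Answer: no

Derivation:
Old min = -3
Change: A[8] 14 -> 31
Changed element was NOT the min; min changes only if 31 < -3.
New min = -3; changed? no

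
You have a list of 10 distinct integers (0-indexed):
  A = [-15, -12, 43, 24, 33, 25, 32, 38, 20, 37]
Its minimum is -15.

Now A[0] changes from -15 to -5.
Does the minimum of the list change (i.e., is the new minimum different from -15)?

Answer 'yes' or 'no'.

Old min = -15
Change: A[0] -15 -> -5
Changed element was the min; new min must be rechecked.
New min = -12; changed? yes

Answer: yes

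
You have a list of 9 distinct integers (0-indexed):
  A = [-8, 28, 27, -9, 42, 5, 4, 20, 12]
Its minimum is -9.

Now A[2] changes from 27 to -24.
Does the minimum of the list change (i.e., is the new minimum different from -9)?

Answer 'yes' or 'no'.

Old min = -9
Change: A[2] 27 -> -24
Changed element was NOT the min; min changes only if -24 < -9.
New min = -24; changed? yes

Answer: yes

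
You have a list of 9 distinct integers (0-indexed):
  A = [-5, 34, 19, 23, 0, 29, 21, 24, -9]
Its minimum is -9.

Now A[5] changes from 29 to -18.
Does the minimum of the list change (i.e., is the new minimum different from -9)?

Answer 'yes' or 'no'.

Answer: yes

Derivation:
Old min = -9
Change: A[5] 29 -> -18
Changed element was NOT the min; min changes only if -18 < -9.
New min = -18; changed? yes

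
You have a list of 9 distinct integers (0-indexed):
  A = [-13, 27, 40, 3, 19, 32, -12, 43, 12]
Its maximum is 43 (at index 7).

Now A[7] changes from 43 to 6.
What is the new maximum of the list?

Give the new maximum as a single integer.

Old max = 43 (at index 7)
Change: A[7] 43 -> 6
Changed element WAS the max -> may need rescan.
  Max of remaining elements: 40
  New max = max(6, 40) = 40

Answer: 40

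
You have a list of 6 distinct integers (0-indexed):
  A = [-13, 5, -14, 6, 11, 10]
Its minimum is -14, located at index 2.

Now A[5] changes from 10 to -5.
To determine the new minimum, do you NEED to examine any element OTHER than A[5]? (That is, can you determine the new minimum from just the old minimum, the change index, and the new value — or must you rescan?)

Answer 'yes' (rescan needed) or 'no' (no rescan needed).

Old min = -14 at index 2
Change at index 5: 10 -> -5
Index 5 was NOT the min. New min = min(-14, -5). No rescan of other elements needed.
Needs rescan: no

Answer: no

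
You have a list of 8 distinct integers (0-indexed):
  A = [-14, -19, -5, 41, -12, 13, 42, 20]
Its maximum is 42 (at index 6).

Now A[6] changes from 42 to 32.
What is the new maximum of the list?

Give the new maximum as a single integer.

Old max = 42 (at index 6)
Change: A[6] 42 -> 32
Changed element WAS the max -> may need rescan.
  Max of remaining elements: 41
  New max = max(32, 41) = 41

Answer: 41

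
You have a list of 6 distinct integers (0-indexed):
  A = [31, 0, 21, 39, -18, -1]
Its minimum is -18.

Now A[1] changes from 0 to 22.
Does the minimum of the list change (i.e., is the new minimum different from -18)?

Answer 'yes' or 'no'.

Answer: no

Derivation:
Old min = -18
Change: A[1] 0 -> 22
Changed element was NOT the min; min changes only if 22 < -18.
New min = -18; changed? no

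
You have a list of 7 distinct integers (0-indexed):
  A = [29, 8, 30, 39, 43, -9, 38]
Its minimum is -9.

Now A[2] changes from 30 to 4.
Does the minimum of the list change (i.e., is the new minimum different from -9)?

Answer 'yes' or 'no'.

Old min = -9
Change: A[2] 30 -> 4
Changed element was NOT the min; min changes only if 4 < -9.
New min = -9; changed? no

Answer: no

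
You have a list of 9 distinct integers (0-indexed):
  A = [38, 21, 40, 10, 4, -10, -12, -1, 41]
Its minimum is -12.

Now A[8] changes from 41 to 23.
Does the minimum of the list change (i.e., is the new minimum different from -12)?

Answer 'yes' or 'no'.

Old min = -12
Change: A[8] 41 -> 23
Changed element was NOT the min; min changes only if 23 < -12.
New min = -12; changed? no

Answer: no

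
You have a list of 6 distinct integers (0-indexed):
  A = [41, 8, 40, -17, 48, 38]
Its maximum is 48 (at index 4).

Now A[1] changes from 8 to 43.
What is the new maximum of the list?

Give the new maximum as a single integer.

Old max = 48 (at index 4)
Change: A[1] 8 -> 43
Changed element was NOT the old max.
  New max = max(old_max, new_val) = max(48, 43) = 48

Answer: 48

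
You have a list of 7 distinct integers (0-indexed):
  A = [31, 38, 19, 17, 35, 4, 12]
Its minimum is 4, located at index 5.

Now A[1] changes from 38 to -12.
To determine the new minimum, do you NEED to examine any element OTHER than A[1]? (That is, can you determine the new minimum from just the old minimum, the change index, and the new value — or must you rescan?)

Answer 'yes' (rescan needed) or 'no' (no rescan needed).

Answer: no

Derivation:
Old min = 4 at index 5
Change at index 1: 38 -> -12
Index 1 was NOT the min. New min = min(4, -12). No rescan of other elements needed.
Needs rescan: no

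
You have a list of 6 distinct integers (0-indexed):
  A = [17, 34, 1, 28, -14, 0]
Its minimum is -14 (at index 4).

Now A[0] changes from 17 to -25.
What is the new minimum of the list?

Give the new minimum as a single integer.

Answer: -25

Derivation:
Old min = -14 (at index 4)
Change: A[0] 17 -> -25
Changed element was NOT the old min.
  New min = min(old_min, new_val) = min(-14, -25) = -25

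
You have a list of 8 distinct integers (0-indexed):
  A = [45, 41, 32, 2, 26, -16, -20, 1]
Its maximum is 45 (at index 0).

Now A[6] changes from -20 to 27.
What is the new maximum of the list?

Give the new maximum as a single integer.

Old max = 45 (at index 0)
Change: A[6] -20 -> 27
Changed element was NOT the old max.
  New max = max(old_max, new_val) = max(45, 27) = 45

Answer: 45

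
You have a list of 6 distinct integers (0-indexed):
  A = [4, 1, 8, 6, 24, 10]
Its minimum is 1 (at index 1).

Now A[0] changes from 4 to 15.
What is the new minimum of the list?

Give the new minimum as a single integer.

Answer: 1

Derivation:
Old min = 1 (at index 1)
Change: A[0] 4 -> 15
Changed element was NOT the old min.
  New min = min(old_min, new_val) = min(1, 15) = 1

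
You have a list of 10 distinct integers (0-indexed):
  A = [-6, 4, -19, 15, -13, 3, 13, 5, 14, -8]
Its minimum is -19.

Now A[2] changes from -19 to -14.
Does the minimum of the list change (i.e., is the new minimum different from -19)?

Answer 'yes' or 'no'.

Old min = -19
Change: A[2] -19 -> -14
Changed element was the min; new min must be rechecked.
New min = -14; changed? yes

Answer: yes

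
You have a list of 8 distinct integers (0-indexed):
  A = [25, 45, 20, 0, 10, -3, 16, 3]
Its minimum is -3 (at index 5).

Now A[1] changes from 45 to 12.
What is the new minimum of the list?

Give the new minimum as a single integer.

Answer: -3

Derivation:
Old min = -3 (at index 5)
Change: A[1] 45 -> 12
Changed element was NOT the old min.
  New min = min(old_min, new_val) = min(-3, 12) = -3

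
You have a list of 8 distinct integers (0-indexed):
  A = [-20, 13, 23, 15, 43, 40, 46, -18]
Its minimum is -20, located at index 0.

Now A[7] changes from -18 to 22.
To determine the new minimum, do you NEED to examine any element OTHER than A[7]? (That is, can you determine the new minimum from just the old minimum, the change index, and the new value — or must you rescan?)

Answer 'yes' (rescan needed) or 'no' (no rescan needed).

Old min = -20 at index 0
Change at index 7: -18 -> 22
Index 7 was NOT the min. New min = min(-20, 22). No rescan of other elements needed.
Needs rescan: no

Answer: no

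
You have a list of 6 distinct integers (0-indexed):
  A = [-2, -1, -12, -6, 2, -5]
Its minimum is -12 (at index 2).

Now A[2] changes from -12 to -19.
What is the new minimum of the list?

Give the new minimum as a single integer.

Answer: -19

Derivation:
Old min = -12 (at index 2)
Change: A[2] -12 -> -19
Changed element WAS the min. Need to check: is -19 still <= all others?
  Min of remaining elements: -6
  New min = min(-19, -6) = -19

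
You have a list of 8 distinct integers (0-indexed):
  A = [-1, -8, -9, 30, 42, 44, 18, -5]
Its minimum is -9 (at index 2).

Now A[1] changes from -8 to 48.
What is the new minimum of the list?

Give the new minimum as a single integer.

Old min = -9 (at index 2)
Change: A[1] -8 -> 48
Changed element was NOT the old min.
  New min = min(old_min, new_val) = min(-9, 48) = -9

Answer: -9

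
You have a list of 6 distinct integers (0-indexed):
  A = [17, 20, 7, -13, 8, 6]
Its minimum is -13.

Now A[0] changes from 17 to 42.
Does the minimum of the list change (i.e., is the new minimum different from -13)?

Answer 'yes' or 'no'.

Old min = -13
Change: A[0] 17 -> 42
Changed element was NOT the min; min changes only if 42 < -13.
New min = -13; changed? no

Answer: no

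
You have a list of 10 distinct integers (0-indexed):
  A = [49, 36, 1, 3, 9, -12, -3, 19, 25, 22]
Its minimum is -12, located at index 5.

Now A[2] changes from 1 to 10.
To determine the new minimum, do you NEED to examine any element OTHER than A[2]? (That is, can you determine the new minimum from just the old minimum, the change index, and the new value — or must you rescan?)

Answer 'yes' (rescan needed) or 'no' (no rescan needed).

Answer: no

Derivation:
Old min = -12 at index 5
Change at index 2: 1 -> 10
Index 2 was NOT the min. New min = min(-12, 10). No rescan of other elements needed.
Needs rescan: no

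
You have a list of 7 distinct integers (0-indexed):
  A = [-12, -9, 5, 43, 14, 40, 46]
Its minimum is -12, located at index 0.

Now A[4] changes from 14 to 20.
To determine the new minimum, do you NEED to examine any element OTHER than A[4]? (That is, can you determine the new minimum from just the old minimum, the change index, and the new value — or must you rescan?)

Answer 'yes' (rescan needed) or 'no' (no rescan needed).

Answer: no

Derivation:
Old min = -12 at index 0
Change at index 4: 14 -> 20
Index 4 was NOT the min. New min = min(-12, 20). No rescan of other elements needed.
Needs rescan: no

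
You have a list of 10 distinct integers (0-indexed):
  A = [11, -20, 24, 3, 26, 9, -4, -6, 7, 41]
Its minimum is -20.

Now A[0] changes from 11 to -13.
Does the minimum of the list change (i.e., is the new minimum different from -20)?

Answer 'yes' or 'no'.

Old min = -20
Change: A[0] 11 -> -13
Changed element was NOT the min; min changes only if -13 < -20.
New min = -20; changed? no

Answer: no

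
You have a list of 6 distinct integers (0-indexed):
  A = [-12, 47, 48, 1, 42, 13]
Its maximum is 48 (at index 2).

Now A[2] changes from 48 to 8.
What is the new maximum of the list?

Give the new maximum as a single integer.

Answer: 47

Derivation:
Old max = 48 (at index 2)
Change: A[2] 48 -> 8
Changed element WAS the max -> may need rescan.
  Max of remaining elements: 47
  New max = max(8, 47) = 47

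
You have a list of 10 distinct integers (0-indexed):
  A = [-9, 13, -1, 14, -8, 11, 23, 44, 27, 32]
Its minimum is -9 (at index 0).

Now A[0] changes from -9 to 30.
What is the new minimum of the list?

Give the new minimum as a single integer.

Answer: -8

Derivation:
Old min = -9 (at index 0)
Change: A[0] -9 -> 30
Changed element WAS the min. Need to check: is 30 still <= all others?
  Min of remaining elements: -8
  New min = min(30, -8) = -8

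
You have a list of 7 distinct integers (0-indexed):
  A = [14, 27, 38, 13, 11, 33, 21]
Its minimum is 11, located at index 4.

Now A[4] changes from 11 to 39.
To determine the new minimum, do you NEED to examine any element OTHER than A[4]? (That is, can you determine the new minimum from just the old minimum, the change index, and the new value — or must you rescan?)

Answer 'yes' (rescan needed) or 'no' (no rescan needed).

Answer: yes

Derivation:
Old min = 11 at index 4
Change at index 4: 11 -> 39
Index 4 WAS the min and new value 39 > old min 11. Must rescan other elements to find the new min.
Needs rescan: yes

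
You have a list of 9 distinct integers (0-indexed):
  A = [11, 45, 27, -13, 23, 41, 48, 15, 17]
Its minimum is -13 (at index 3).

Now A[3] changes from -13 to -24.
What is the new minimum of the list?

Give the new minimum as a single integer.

Old min = -13 (at index 3)
Change: A[3] -13 -> -24
Changed element WAS the min. Need to check: is -24 still <= all others?
  Min of remaining elements: 11
  New min = min(-24, 11) = -24

Answer: -24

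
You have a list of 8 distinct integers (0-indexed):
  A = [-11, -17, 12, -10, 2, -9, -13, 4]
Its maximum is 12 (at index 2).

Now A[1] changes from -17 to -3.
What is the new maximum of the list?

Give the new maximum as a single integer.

Answer: 12

Derivation:
Old max = 12 (at index 2)
Change: A[1] -17 -> -3
Changed element was NOT the old max.
  New max = max(old_max, new_val) = max(12, -3) = 12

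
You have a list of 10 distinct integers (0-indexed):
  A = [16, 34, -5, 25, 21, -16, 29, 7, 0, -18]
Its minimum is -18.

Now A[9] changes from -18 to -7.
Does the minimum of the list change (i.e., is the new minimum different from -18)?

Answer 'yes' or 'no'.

Old min = -18
Change: A[9] -18 -> -7
Changed element was the min; new min must be rechecked.
New min = -16; changed? yes

Answer: yes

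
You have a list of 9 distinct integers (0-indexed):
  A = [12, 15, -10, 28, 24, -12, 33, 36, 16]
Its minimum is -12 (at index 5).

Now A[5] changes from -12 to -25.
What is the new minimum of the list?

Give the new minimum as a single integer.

Old min = -12 (at index 5)
Change: A[5] -12 -> -25
Changed element WAS the min. Need to check: is -25 still <= all others?
  Min of remaining elements: -10
  New min = min(-25, -10) = -25

Answer: -25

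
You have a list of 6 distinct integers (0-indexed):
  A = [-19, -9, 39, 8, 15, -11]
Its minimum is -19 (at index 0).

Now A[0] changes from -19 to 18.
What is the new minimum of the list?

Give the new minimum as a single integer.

Answer: -11

Derivation:
Old min = -19 (at index 0)
Change: A[0] -19 -> 18
Changed element WAS the min. Need to check: is 18 still <= all others?
  Min of remaining elements: -11
  New min = min(18, -11) = -11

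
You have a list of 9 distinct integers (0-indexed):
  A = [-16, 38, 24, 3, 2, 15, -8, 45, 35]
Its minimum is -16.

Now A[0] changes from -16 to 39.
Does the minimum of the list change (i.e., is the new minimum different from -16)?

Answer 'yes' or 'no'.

Old min = -16
Change: A[0] -16 -> 39
Changed element was the min; new min must be rechecked.
New min = -8; changed? yes

Answer: yes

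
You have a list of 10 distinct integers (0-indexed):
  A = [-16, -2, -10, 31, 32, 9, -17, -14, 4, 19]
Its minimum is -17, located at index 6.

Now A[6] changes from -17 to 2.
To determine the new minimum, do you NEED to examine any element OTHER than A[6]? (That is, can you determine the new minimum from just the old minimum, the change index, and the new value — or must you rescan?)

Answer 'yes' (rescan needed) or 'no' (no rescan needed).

Old min = -17 at index 6
Change at index 6: -17 -> 2
Index 6 WAS the min and new value 2 > old min -17. Must rescan other elements to find the new min.
Needs rescan: yes

Answer: yes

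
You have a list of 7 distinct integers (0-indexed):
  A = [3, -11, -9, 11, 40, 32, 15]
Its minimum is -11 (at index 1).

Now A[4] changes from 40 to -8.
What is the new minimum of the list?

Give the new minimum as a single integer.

Old min = -11 (at index 1)
Change: A[4] 40 -> -8
Changed element was NOT the old min.
  New min = min(old_min, new_val) = min(-11, -8) = -11

Answer: -11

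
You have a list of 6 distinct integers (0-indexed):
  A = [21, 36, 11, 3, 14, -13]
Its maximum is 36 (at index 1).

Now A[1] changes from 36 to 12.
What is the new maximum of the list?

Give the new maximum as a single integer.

Answer: 21

Derivation:
Old max = 36 (at index 1)
Change: A[1] 36 -> 12
Changed element WAS the max -> may need rescan.
  Max of remaining elements: 21
  New max = max(12, 21) = 21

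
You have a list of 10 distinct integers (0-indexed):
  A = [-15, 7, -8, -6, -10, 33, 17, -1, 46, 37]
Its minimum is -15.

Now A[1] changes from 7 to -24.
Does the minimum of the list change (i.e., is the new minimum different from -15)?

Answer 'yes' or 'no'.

Answer: yes

Derivation:
Old min = -15
Change: A[1] 7 -> -24
Changed element was NOT the min; min changes only if -24 < -15.
New min = -24; changed? yes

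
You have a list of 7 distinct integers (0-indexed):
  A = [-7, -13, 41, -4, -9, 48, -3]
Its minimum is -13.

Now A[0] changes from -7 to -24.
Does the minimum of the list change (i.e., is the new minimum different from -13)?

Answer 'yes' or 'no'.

Answer: yes

Derivation:
Old min = -13
Change: A[0] -7 -> -24
Changed element was NOT the min; min changes only if -24 < -13.
New min = -24; changed? yes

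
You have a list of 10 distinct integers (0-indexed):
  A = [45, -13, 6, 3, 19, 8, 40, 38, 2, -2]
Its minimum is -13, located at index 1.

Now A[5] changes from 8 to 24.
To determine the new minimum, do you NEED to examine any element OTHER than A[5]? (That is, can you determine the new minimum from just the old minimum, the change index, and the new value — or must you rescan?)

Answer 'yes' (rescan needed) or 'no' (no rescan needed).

Answer: no

Derivation:
Old min = -13 at index 1
Change at index 5: 8 -> 24
Index 5 was NOT the min. New min = min(-13, 24). No rescan of other elements needed.
Needs rescan: no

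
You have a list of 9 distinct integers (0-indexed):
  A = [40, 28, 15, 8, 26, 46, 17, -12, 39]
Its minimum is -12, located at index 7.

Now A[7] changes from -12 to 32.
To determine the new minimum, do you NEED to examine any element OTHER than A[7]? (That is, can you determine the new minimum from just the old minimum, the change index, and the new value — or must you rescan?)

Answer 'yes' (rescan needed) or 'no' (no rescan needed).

Old min = -12 at index 7
Change at index 7: -12 -> 32
Index 7 WAS the min and new value 32 > old min -12. Must rescan other elements to find the new min.
Needs rescan: yes

Answer: yes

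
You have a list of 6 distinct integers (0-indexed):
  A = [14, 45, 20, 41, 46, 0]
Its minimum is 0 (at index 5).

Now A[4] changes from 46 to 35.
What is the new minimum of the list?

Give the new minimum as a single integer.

Old min = 0 (at index 5)
Change: A[4] 46 -> 35
Changed element was NOT the old min.
  New min = min(old_min, new_val) = min(0, 35) = 0

Answer: 0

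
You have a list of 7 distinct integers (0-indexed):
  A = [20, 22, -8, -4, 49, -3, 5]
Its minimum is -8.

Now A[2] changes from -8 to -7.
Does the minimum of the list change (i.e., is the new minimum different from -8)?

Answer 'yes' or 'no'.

Old min = -8
Change: A[2] -8 -> -7
Changed element was the min; new min must be rechecked.
New min = -7; changed? yes

Answer: yes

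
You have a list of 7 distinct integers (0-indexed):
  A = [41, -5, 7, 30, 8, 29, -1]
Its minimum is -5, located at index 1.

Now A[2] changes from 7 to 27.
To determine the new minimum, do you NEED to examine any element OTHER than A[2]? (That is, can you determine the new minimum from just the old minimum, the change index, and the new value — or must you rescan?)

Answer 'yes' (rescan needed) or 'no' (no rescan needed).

Answer: no

Derivation:
Old min = -5 at index 1
Change at index 2: 7 -> 27
Index 2 was NOT the min. New min = min(-5, 27). No rescan of other elements needed.
Needs rescan: no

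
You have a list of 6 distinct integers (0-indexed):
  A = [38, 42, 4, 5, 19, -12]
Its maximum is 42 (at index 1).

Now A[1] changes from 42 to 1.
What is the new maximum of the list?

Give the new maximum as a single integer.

Old max = 42 (at index 1)
Change: A[1] 42 -> 1
Changed element WAS the max -> may need rescan.
  Max of remaining elements: 38
  New max = max(1, 38) = 38

Answer: 38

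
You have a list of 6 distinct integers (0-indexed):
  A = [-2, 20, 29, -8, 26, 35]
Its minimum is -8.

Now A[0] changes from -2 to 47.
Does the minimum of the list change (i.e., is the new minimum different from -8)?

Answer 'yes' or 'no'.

Answer: no

Derivation:
Old min = -8
Change: A[0] -2 -> 47
Changed element was NOT the min; min changes only if 47 < -8.
New min = -8; changed? no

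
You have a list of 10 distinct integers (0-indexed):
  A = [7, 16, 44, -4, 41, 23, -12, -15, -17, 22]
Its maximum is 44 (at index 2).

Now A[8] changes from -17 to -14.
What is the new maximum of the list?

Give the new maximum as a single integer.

Answer: 44

Derivation:
Old max = 44 (at index 2)
Change: A[8] -17 -> -14
Changed element was NOT the old max.
  New max = max(old_max, new_val) = max(44, -14) = 44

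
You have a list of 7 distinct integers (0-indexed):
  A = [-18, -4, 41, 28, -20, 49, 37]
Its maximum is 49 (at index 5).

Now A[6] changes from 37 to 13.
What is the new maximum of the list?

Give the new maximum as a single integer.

Old max = 49 (at index 5)
Change: A[6] 37 -> 13
Changed element was NOT the old max.
  New max = max(old_max, new_val) = max(49, 13) = 49

Answer: 49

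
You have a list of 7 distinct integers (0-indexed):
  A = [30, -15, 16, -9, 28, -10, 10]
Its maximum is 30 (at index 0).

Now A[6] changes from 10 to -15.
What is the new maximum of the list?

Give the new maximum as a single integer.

Old max = 30 (at index 0)
Change: A[6] 10 -> -15
Changed element was NOT the old max.
  New max = max(old_max, new_val) = max(30, -15) = 30

Answer: 30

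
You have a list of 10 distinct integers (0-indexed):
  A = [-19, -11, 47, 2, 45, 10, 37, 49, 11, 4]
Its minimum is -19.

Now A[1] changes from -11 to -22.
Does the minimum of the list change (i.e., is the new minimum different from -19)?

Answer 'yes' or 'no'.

Answer: yes

Derivation:
Old min = -19
Change: A[1] -11 -> -22
Changed element was NOT the min; min changes only if -22 < -19.
New min = -22; changed? yes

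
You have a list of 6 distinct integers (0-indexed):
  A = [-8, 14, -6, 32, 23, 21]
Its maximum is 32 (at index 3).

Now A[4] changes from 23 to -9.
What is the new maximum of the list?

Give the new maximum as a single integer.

Old max = 32 (at index 3)
Change: A[4] 23 -> -9
Changed element was NOT the old max.
  New max = max(old_max, new_val) = max(32, -9) = 32

Answer: 32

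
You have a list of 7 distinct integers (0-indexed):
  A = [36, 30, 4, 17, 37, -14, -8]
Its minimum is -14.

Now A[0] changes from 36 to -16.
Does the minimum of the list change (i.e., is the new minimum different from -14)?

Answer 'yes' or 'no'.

Old min = -14
Change: A[0] 36 -> -16
Changed element was NOT the min; min changes only if -16 < -14.
New min = -16; changed? yes

Answer: yes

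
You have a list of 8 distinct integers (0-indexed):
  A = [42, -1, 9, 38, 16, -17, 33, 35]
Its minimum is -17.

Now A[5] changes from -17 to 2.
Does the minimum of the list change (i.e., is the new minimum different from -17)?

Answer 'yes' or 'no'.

Old min = -17
Change: A[5] -17 -> 2
Changed element was the min; new min must be rechecked.
New min = -1; changed? yes

Answer: yes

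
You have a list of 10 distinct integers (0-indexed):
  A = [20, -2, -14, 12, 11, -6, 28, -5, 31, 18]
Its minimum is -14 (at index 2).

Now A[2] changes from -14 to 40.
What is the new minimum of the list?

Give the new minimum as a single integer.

Answer: -6

Derivation:
Old min = -14 (at index 2)
Change: A[2] -14 -> 40
Changed element WAS the min. Need to check: is 40 still <= all others?
  Min of remaining elements: -6
  New min = min(40, -6) = -6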